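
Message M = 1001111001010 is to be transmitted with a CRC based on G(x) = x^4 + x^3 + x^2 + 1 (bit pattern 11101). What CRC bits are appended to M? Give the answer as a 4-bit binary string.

Append 4 zeros: 10011110010100000. Divide by 11101 (XOR where the leading bit is 1):
  pos 0: 10011 XOR 11101 = 01110
  pos 1: 11101 XOR 11101 = 00000
  pos 6: 10010 XOR 11101 = 01111
  pos 7: 11111 XOR 11101 = 00010
  pos 10: 10000 XOR 11101 = 01101
  pos 11: 11010 XOR 11101 = 00111
Remainder (last 4 bits) = 1110. This is the CRC / FCS.

1110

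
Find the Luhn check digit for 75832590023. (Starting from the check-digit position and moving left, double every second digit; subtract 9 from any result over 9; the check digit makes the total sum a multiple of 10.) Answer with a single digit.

Partial digits right→left: 3 2 0 0 9 5 2 3 8 5 7
Double every second digit counting from the check-digit position (so the 1st, 3rd, 5th, ... of the partial from the right).
  doubled (with −9 where >9): 6 0 9 4 7 5 → sum 31
  kept as-is: 2 0 5 3 5 → sum 15
Total = 31 + 15 = 46.
Check digit = (10 − (46 mod 10)) mod 10 = 4.

4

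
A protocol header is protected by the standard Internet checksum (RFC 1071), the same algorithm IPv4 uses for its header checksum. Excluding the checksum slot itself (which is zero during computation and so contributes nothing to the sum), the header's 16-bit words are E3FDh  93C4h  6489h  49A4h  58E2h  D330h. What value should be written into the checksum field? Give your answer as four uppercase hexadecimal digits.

One's-complement addition (fold any carry out of bit 15 back into bit 0):
  0xE3FD + 0x93C4 = 0x177C1 → wrap carry → 0x77C2
  0x77C2 + 0x6489 = 0x0DC4B
  0xDC4B + 0x49A4 = 0x125EF → wrap carry → 0x25F0
  0x25F0 + 0x58E2 = 0x07ED2
  0x7ED2 + 0xD330 = 0x15202 → wrap carry → 0x5203
One's-complement sum = 0x5203.
Checksum = ~0x5203 & 0xFFFF = 0xADFC.

ADFC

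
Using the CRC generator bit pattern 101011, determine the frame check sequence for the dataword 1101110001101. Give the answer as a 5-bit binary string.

Append 5 zeros: 110111000110100000. Divide by 101011 (XOR where the leading bit is 1):
  pos 0: 110111 XOR 101011 = 011100
  pos 1: 111000 XOR 101011 = 010011
  pos 2: 100110 XOR 101011 = 001101
  pos 4: 110101 XOR 101011 = 011110
  pos 5: 111101 XOR 101011 = 010110
  pos 6: 101100 XOR 101011 = 000111
  pos 9: 111100 XOR 101011 = 010111
  pos 10: 101110 XOR 101011 = 000101
Remainder (last 5 bits) = 10100. This is the CRC / FCS.

10100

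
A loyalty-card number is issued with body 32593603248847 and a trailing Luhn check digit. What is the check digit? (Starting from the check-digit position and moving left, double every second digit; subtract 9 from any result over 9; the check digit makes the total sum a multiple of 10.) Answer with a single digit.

Partial digits right→left: 7 4 8 8 4 2 3 0 6 3 9 5 2 3
Double every second digit counting from the check-digit position (so the 1st, 3rd, 5th, ... of the partial from the right).
  doubled (with −9 where >9): 5 7 8 6 3 9 4 → sum 42
  kept as-is: 4 8 2 0 3 5 3 → sum 25
Total = 42 + 25 = 67.
Check digit = (10 − (67 mod 10)) mod 10 = 3.

3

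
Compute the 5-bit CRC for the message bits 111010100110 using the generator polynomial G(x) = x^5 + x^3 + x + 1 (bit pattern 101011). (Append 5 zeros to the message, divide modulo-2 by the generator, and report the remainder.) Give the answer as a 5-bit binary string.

Append 5 zeros: 11101010011000000. Divide by 101011 (XOR where the leading bit is 1):
  pos 0: 111010 XOR 101011 = 010001
  pos 1: 100011 XOR 101011 = 001000
  pos 3: 100000 XOR 101011 = 001011
  pos 5: 101111 XOR 101011 = 000100
  pos 8: 100000 XOR 101011 = 001011
  pos 10: 101100 XOR 101011 = 000111
Remainder (last 5 bits) = 01110. This is the CRC / FCS.

01110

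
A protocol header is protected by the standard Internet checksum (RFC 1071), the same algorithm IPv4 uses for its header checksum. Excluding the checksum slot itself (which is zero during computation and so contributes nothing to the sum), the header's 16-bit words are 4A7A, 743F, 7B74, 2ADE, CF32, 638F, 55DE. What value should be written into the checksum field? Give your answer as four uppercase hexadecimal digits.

1253

One's-complement addition (fold any carry out of bit 15 back into bit 0):
  0x4A7A + 0x743F = 0x0BEB9
  0xBEB9 + 0x7B74 = 0x13A2D → wrap carry → 0x3A2E
  0x3A2E + 0x2ADE = 0x0650C
  0x650C + 0xCF32 = 0x1343E → wrap carry → 0x343F
  0x343F + 0x638F = 0x097CE
  0x97CE + 0x55DE = 0x0EDAC
One's-complement sum = 0xEDAC.
Checksum = ~0xEDAC & 0xFFFF = 0x1253.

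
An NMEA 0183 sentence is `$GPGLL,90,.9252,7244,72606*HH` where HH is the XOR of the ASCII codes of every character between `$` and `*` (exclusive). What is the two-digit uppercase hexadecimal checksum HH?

XOR the ASCII codes of the payload characters:
  'G' = 0x47 → acc = 0x47
  'P' = 0x50 → acc = 0x17
  'G' = 0x47 → acc = 0x50
  'L' = 0x4C → acc = 0x1C
  'L' = 0x4C → acc = 0x50
  ',' = 0x2C → acc = 0x7C
  '9' = 0x39 → acc = 0x45
  '0' = 0x30 → acc = 0x75
  ',' = 0x2C → acc = 0x59
  '.' = 0x2E → acc = 0x77
  '9' = 0x39 → acc = 0x4E
  '2' = 0x32 → acc = 0x7C
  '5' = 0x35 → acc = 0x49
  '2' = 0x32 → acc = 0x7B
  ',' = 0x2C → acc = 0x57
  '7' = 0x37 → acc = 0x60
  '2' = 0x32 → acc = 0x52
  '4' = 0x34 → acc = 0x66
  '4' = 0x34 → acc = 0x52
  ',' = 0x2C → acc = 0x7E
  '7' = 0x37 → acc = 0x49
  '2' = 0x32 → acc = 0x7B
  '6' = 0x36 → acc = 0x4D
  '0' = 0x30 → acc = 0x7D
  '6' = 0x36 → acc = 0x4B
Checksum = 0x4B.

4B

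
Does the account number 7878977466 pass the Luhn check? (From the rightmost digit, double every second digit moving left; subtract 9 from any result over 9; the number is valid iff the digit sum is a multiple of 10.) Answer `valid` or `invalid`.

valid

From the right, keep odd positions and double even positions (subtract 9 from any doubled value over 9):
  doubled (positions 2,4,...): 3 5 9 5 5 → sum 27
  kept (positions 1,3,...): 6 4 7 8 8 → sum 33
Total = 60.
60 mod 10 = 0, so the number is valid.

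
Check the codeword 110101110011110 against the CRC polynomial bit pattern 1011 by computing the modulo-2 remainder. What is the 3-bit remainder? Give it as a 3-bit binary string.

110

Modulo-2 division of 110101110011110 by 1011:
  pos 0: 1101 XOR 1011 = 0110
  pos 1: 1100 XOR 1011 = 0111
  pos 2: 1111 XOR 1011 = 0100
  pos 3: 1001 XOR 1011 = 0010
  pos 5: 1010 XOR 1011 = 0001
  pos 8: 1011 XOR 1011 = 0000
Remainder = 110 (nonzero — an error is detected).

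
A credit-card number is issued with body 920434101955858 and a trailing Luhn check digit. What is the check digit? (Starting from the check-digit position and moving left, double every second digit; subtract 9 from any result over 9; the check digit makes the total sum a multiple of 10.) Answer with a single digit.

Partial digits right→left: 8 5 8 5 5 9 1 0 1 4 3 4 0 2 9
Double every second digit counting from the check-digit position (so the 1st, 3rd, 5th, ... of the partial from the right).
  doubled (with −9 where >9): 7 7 1 2 2 6 0 9 → sum 34
  kept as-is: 5 5 9 0 4 4 2 → sum 29
Total = 34 + 29 = 63.
Check digit = (10 − (63 mod 10)) mod 10 = 7.

7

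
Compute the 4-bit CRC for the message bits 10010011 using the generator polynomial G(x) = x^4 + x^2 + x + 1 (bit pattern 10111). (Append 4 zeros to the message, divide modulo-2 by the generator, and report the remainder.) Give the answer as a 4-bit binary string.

Append 4 zeros: 100100110000. Divide by 10111 (XOR where the leading bit is 1):
  pos 0: 10010 XOR 10111 = 00101
  pos 2: 10101 XOR 10111 = 00010
  pos 5: 10100 XOR 10111 = 00011
Remainder (last 4 bits) = 1100. This is the CRC / FCS.

1100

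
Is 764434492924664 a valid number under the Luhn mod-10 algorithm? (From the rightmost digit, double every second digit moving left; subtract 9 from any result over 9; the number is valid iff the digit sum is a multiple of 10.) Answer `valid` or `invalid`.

From the right, keep odd positions and double even positions (subtract 9 from any doubled value over 9):
  doubled (positions 2,4,...): 3 8 9 9 8 8 3 → sum 48
  kept (positions 1,3,...): 4 6 2 2 4 3 4 7 → sum 32
Total = 80.
80 mod 10 = 0, so the number is valid.

valid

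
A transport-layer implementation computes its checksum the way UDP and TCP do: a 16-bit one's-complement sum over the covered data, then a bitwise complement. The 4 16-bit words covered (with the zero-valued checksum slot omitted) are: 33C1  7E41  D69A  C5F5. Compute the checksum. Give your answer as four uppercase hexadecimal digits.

One's-complement addition (fold any carry out of bit 15 back into bit 0):
  0x33C1 + 0x7E41 = 0x0B202
  0xB202 + 0xD69A = 0x1889C → wrap carry → 0x889D
  0x889D + 0xC5F5 = 0x14E92 → wrap carry → 0x4E93
One's-complement sum = 0x4E93.
Checksum = ~0x4E93 & 0xFFFF = 0xB16C.

B16C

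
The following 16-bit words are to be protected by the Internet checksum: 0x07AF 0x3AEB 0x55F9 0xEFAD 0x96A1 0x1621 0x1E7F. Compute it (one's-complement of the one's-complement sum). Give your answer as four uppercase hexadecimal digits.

AC7C

One's-complement addition (fold any carry out of bit 15 back into bit 0):
  0x07AF + 0x3AEB = 0x0429A
  0x429A + 0x55F9 = 0x09893
  0x9893 + 0xEFAD = 0x18840 → wrap carry → 0x8841
  0x8841 + 0x96A1 = 0x11EE2 → wrap carry → 0x1EE3
  0x1EE3 + 0x1621 = 0x03504
  0x3504 + 0x1E7F = 0x05383
One's-complement sum = 0x5383.
Checksum = ~0x5383 & 0xFFFF = 0xAC7C.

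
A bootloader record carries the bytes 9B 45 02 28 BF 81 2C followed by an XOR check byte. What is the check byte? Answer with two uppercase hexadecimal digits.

XOR the bytes together:
  start with 0x9B
  0x9B ⊕ 0x45 = 0xDE
  0xDE ⊕ 0x02 = 0xDC
  0xDC ⊕ 0x28 = 0xF4
  0xF4 ⊕ 0xBF = 0x4B
  0x4B ⊕ 0x81 = 0xCA
  0xCA ⊕ 0x2C = 0xE6

E6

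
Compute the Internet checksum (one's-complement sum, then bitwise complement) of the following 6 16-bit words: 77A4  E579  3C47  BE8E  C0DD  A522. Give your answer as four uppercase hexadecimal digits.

420B

One's-complement addition (fold any carry out of bit 15 back into bit 0):
  0x77A4 + 0xE579 = 0x15D1D → wrap carry → 0x5D1E
  0x5D1E + 0x3C47 = 0x09965
  0x9965 + 0xBE8E = 0x157F3 → wrap carry → 0x57F4
  0x57F4 + 0xC0DD = 0x118D1 → wrap carry → 0x18D2
  0x18D2 + 0xA522 = 0x0BDF4
One's-complement sum = 0xBDF4.
Checksum = ~0xBDF4 & 0xFFFF = 0x420B.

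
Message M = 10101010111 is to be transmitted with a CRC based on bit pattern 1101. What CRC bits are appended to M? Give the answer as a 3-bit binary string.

Append 3 zeros: 10101010111000. Divide by 1101 (XOR where the leading bit is 1):
  pos 0: 1010 XOR 1101 = 0111
  pos 1: 1111 XOR 1101 = 0010
  pos 3: 1001 XOR 1101 = 0100
  pos 4: 1000 XOR 1101 = 0101
  pos 5: 1011 XOR 1101 = 0110
  pos 6: 1101 XOR 1101 = 0000
  pos 10: 1000 XOR 1101 = 0101
Remainder (last 3 bits) = 101. This is the CRC / FCS.

101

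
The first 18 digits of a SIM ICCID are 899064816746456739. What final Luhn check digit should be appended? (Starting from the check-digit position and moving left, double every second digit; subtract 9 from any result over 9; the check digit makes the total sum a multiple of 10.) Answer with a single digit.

Partial digits right→left: 9 3 7 6 5 4 6 4 7 6 1 8 4 6 0 9 9 8
Double every second digit counting from the check-digit position (so the 1st, 3rd, 5th, ... of the partial from the right).
  doubled (with −9 where >9): 9 5 1 3 5 2 8 0 9 → sum 42
  kept as-is: 3 6 4 4 6 8 6 9 8 → sum 54
Total = 42 + 54 = 96.
Check digit = (10 − (96 mod 10)) mod 10 = 4.

4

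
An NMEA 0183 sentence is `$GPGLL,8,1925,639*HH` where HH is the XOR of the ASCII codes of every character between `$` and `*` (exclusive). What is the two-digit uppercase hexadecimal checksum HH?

XOR the ASCII codes of the payload characters:
  'G' = 0x47 → acc = 0x47
  'P' = 0x50 → acc = 0x17
  'G' = 0x47 → acc = 0x50
  'L' = 0x4C → acc = 0x1C
  'L' = 0x4C → acc = 0x50
  ',' = 0x2C → acc = 0x7C
  '8' = 0x38 → acc = 0x44
  ',' = 0x2C → acc = 0x68
  '1' = 0x31 → acc = 0x59
  '9' = 0x39 → acc = 0x60
  '2' = 0x32 → acc = 0x52
  '5' = 0x35 → acc = 0x67
  ',' = 0x2C → acc = 0x4B
  '6' = 0x36 → acc = 0x7D
  '3' = 0x33 → acc = 0x4E
  '9' = 0x39 → acc = 0x77
Checksum = 0x77.

77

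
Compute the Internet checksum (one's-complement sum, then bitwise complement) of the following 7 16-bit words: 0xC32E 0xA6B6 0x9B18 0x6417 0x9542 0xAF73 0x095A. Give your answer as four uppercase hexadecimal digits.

48DA

One's-complement addition (fold any carry out of bit 15 back into bit 0):
  0xC32E + 0xA6B6 = 0x169E4 → wrap carry → 0x69E5
  0x69E5 + 0x9B18 = 0x104FD → wrap carry → 0x04FE
  0x04FE + 0x6417 = 0x06915
  0x6915 + 0x9542 = 0x0FE57
  0xFE57 + 0xAF73 = 0x1ADCA → wrap carry → 0xADCB
  0xADCB + 0x095A = 0x0B725
One's-complement sum = 0xB725.
Checksum = ~0xB725 & 0xFFFF = 0x48DA.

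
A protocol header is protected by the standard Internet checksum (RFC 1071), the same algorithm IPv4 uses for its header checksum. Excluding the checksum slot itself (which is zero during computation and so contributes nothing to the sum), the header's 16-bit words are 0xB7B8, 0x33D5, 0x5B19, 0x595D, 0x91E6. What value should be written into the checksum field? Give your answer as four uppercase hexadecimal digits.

One's-complement addition (fold any carry out of bit 15 back into bit 0):
  0xB7B8 + 0x33D5 = 0x0EB8D
  0xEB8D + 0x5B19 = 0x146A6 → wrap carry → 0x46A7
  0x46A7 + 0x595D = 0x0A004
  0xA004 + 0x91E6 = 0x131EA → wrap carry → 0x31EB
One's-complement sum = 0x31EB.
Checksum = ~0x31EB & 0xFFFF = 0xCE14.

CE14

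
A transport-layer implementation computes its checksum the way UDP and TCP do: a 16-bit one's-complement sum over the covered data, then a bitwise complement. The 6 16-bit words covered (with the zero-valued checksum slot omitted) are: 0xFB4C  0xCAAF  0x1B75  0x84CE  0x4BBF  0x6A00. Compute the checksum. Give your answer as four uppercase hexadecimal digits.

One's-complement addition (fold any carry out of bit 15 back into bit 0):
  0xFB4C + 0xCAAF = 0x1C5FB → wrap carry → 0xC5FC
  0xC5FC + 0x1B75 = 0x0E171
  0xE171 + 0x84CE = 0x1663F → wrap carry → 0x6640
  0x6640 + 0x4BBF = 0x0B1FF
  0xB1FF + 0x6A00 = 0x11BFF → wrap carry → 0x1C00
One's-complement sum = 0x1C00.
Checksum = ~0x1C00 & 0xFFFF = 0xE3FF.

E3FF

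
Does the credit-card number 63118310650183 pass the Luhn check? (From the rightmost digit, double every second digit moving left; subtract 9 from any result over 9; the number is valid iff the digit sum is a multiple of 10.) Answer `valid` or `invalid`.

valid

From the right, keep odd positions and double even positions (subtract 9 from any doubled value over 9):
  doubled (positions 2,4,...): 7 0 3 2 7 2 3 → sum 24
  kept (positions 1,3,...): 3 1 5 0 3 1 3 → sum 16
Total = 40.
40 mod 10 = 0, so the number is valid.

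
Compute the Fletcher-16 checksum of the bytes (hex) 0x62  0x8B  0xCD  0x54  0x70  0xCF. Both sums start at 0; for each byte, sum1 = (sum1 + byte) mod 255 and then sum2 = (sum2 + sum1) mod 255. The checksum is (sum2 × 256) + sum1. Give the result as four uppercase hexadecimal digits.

Running sums (mod 255):
  after byte 0 (0x62): sum1=98, sum2=98
  after byte 1 (0x8B): sum1=237, sum2=80
  after byte 2 (0xCD): sum1=187, sum2=12
  after byte 3 (0x54): sum1=16, sum2=28
  after byte 4 (0x70): sum1=128, sum2=156
  after byte 5 (0xCF): sum1=80, sum2=236
Checksum = sum2·256 + sum1 = 236·256 + 80 = 60496 = 0xEC50.

EC50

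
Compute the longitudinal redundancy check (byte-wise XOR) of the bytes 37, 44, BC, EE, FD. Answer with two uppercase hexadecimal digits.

XOR the bytes together:
  start with 0x37
  0x37 ⊕ 0x44 = 0x73
  0x73 ⊕ 0xBC = 0xCF
  0xCF ⊕ 0xEE = 0x21
  0x21 ⊕ 0xFD = 0xDC

DC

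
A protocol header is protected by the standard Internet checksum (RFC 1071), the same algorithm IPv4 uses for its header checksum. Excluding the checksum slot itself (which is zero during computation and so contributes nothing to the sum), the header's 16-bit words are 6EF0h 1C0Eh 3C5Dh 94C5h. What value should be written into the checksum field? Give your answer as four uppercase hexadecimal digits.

A3DE

One's-complement addition (fold any carry out of bit 15 back into bit 0):
  0x6EF0 + 0x1C0E = 0x08AFE
  0x8AFE + 0x3C5D = 0x0C75B
  0xC75B + 0x94C5 = 0x15C20 → wrap carry → 0x5C21
One's-complement sum = 0x5C21.
Checksum = ~0x5C21 & 0xFFFF = 0xA3DE.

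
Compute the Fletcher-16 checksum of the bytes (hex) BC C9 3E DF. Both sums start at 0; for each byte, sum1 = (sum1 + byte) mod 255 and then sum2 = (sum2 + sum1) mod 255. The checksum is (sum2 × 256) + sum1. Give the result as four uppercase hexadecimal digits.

Running sums (mod 255):
  after byte 0 (BC): sum1=188, sum2=188
  after byte 1 (C9): sum1=134, sum2=67
  after byte 2 (3E): sum1=196, sum2=8
  after byte 3 (DF): sum1=164, sum2=172
Checksum = sum2·256 + sum1 = 172·256 + 164 = 44196 = 0xACA4.

ACA4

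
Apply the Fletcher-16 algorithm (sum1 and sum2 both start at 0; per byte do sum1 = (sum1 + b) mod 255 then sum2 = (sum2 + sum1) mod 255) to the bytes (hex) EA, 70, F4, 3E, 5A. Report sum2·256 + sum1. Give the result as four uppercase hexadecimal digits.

Running sums (mod 255):
  after byte 0 (EA): sum1=234, sum2=234
  after byte 1 (70): sum1=91, sum2=70
  after byte 2 (F4): sum1=80, sum2=150
  after byte 3 (3E): sum1=142, sum2=37
  after byte 4 (5A): sum1=232, sum2=14
Checksum = sum2·256 + sum1 = 14·256 + 232 = 3816 = 0x0EE8.

0EE8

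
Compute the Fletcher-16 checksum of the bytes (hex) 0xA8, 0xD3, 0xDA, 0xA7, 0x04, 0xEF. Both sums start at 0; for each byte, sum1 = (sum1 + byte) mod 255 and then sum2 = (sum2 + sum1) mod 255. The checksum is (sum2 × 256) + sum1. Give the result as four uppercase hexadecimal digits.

Running sums (mod 255):
  after byte 0 (0xA8): sum1=168, sum2=168
  after byte 1 (0xD3): sum1=124, sum2=37
  after byte 2 (0xDA): sum1=87, sum2=124
  after byte 3 (0xA7): sum1=254, sum2=123
  after byte 4 (0x04): sum1=3, sum2=126
  after byte 5 (0xEF): sum1=242, sum2=113
Checksum = sum2·256 + sum1 = 113·256 + 242 = 29170 = 0x71F2.

71F2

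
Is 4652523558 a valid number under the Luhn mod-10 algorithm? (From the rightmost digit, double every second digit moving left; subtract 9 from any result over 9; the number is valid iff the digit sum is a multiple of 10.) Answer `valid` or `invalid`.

From the right, keep odd positions and double even positions (subtract 9 from any doubled value over 9):
  doubled (positions 2,4,...): 1 6 1 1 8 → sum 17
  kept (positions 1,3,...): 8 5 2 2 6 → sum 23
Total = 40.
40 mod 10 = 0, so the number is valid.

valid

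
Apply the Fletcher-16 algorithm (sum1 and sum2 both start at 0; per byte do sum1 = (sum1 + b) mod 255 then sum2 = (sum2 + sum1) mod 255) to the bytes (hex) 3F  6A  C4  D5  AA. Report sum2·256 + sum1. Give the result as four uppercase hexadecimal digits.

8AEE

Running sums (mod 255):
  after byte 0 (3F): sum1=63, sum2=63
  after byte 1 (6A): sum1=169, sum2=232
  after byte 2 (C4): sum1=110, sum2=87
  after byte 3 (D5): sum1=68, sum2=155
  after byte 4 (AA): sum1=238, sum2=138
Checksum = sum2·256 + sum1 = 138·256 + 238 = 35566 = 0x8AEE.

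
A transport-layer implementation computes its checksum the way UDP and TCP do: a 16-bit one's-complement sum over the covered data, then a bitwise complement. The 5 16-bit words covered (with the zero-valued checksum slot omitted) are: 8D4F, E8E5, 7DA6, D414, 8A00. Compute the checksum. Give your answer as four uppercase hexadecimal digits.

One's-complement addition (fold any carry out of bit 15 back into bit 0):
  0x8D4F + 0xE8E5 = 0x17634 → wrap carry → 0x7635
  0x7635 + 0x7DA6 = 0x0F3DB
  0xF3DB + 0xD414 = 0x1C7EF → wrap carry → 0xC7F0
  0xC7F0 + 0x8A00 = 0x151F0 → wrap carry → 0x51F1
One's-complement sum = 0x51F1.
Checksum = ~0x51F1 & 0xFFFF = 0xAE0E.

AE0E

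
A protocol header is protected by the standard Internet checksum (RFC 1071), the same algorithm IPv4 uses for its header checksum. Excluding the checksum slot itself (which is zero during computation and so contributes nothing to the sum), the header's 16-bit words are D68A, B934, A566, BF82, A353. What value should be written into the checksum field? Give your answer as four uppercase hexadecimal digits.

One's-complement addition (fold any carry out of bit 15 back into bit 0):
  0xD68A + 0xB934 = 0x18FBE → wrap carry → 0x8FBF
  0x8FBF + 0xA566 = 0x13525 → wrap carry → 0x3526
  0x3526 + 0xBF82 = 0x0F4A8
  0xF4A8 + 0xA353 = 0x197FB → wrap carry → 0x97FC
One's-complement sum = 0x97FC.
Checksum = ~0x97FC & 0xFFFF = 0x6803.

6803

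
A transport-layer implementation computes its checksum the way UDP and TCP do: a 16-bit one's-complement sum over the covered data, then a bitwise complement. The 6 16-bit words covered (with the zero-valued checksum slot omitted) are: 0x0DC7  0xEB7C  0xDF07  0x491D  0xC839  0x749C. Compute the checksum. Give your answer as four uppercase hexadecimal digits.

One's-complement addition (fold any carry out of bit 15 back into bit 0):
  0x0DC7 + 0xEB7C = 0x0F943
  0xF943 + 0xDF07 = 0x1D84A → wrap carry → 0xD84B
  0xD84B + 0x491D = 0x12168 → wrap carry → 0x2169
  0x2169 + 0xC839 = 0x0E9A2
  0xE9A2 + 0x749C = 0x15E3E → wrap carry → 0x5E3F
One's-complement sum = 0x5E3F.
Checksum = ~0x5E3F & 0xFFFF = 0xA1C0.

A1C0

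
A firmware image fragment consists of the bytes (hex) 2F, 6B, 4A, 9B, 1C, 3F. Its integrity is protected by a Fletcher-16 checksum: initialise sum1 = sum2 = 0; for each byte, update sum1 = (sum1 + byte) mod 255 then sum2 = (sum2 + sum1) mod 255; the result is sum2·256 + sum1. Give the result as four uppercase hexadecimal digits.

A7DB

Running sums (mod 255):
  after byte 0 (2F): sum1=47, sum2=47
  after byte 1 (6B): sum1=154, sum2=201
  after byte 2 (4A): sum1=228, sum2=174
  after byte 3 (9B): sum1=128, sum2=47
  after byte 4 (1C): sum1=156, sum2=203
  after byte 5 (3F): sum1=219, sum2=167
Checksum = sum2·256 + sum1 = 167·256 + 219 = 42971 = 0xA7DB.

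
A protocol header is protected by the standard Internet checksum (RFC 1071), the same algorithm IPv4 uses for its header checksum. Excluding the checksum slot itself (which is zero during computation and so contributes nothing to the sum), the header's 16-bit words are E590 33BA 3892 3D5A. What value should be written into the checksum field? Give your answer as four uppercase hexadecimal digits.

70C8

One's-complement addition (fold any carry out of bit 15 back into bit 0):
  0xE590 + 0x33BA = 0x1194A → wrap carry → 0x194B
  0x194B + 0x3892 = 0x051DD
  0x51DD + 0x3D5A = 0x08F37
One's-complement sum = 0x8F37.
Checksum = ~0x8F37 & 0xFFFF = 0x70C8.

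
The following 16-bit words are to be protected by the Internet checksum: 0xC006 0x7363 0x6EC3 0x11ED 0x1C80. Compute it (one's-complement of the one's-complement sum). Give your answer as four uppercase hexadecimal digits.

2F65

One's-complement addition (fold any carry out of bit 15 back into bit 0):
  0xC006 + 0x7363 = 0x13369 → wrap carry → 0x336A
  0x336A + 0x6EC3 = 0x0A22D
  0xA22D + 0x11ED = 0x0B41A
  0xB41A + 0x1C80 = 0x0D09A
One's-complement sum = 0xD09A.
Checksum = ~0xD09A & 0xFFFF = 0x2F65.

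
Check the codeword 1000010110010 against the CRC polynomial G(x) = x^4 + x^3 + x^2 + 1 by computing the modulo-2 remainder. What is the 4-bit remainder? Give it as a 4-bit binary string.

1110

Modulo-2 division of 1000010110010 by 11101:
  pos 0: 10000 XOR 11101 = 01101
  pos 1: 11011 XOR 11101 = 00110
  pos 3: 11001 XOR 11101 = 00100
  pos 5: 10010 XOR 11101 = 01111
  pos 6: 11110 XOR 11101 = 00011
Remainder = 1110 (nonzero — an error is detected).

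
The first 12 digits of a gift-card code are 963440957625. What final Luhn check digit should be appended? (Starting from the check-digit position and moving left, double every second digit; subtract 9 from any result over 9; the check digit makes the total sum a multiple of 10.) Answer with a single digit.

Partial digits right→left: 5 2 6 7 5 9 0 4 4 3 6 9
Double every second digit counting from the check-digit position (so the 1st, 3rd, 5th, ... of the partial from the right).
  doubled (with −9 where >9): 1 3 1 0 8 3 → sum 16
  kept as-is: 2 7 9 4 3 9 → sum 34
Total = 16 + 34 = 50.
Check digit = (10 − (50 mod 10)) mod 10 = 0.

0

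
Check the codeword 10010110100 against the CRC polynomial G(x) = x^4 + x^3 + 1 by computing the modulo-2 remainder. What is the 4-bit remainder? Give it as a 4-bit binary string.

1011

Modulo-2 division of 10010110100 by 11001:
  pos 0: 10010 XOR 11001 = 01011
  pos 1: 10111 XOR 11001 = 01110
  pos 2: 11101 XOR 11001 = 00100
  pos 4: 10001 XOR 11001 = 01000
  pos 5: 10000 XOR 11001 = 01001
  pos 6: 10010 XOR 11001 = 01011
Remainder = 1011 (nonzero — an error is detected).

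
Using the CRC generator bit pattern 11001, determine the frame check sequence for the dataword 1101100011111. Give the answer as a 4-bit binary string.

Append 4 zeros: 11011000111110000. Divide by 11001 (XOR where the leading bit is 1):
  pos 0: 11011 XOR 11001 = 00010
  pos 3: 10000 XOR 11001 = 01001
  pos 4: 10011 XOR 11001 = 01010
  pos 5: 10101 XOR 11001 = 01100
  pos 6: 11001 XOR 11001 = 00000
  pos 11: 11000 XOR 11001 = 00001
Remainder (last 4 bits) = 0010. This is the CRC / FCS.

0010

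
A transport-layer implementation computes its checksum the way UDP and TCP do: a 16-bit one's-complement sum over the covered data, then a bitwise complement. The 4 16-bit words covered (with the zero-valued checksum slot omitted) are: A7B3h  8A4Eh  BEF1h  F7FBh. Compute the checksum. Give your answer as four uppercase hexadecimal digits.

1710

One's-complement addition (fold any carry out of bit 15 back into bit 0):
  0xA7B3 + 0x8A4E = 0x13201 → wrap carry → 0x3202
  0x3202 + 0xBEF1 = 0x0F0F3
  0xF0F3 + 0xF7FB = 0x1E8EE → wrap carry → 0xE8EF
One's-complement sum = 0xE8EF.
Checksum = ~0xE8EF & 0xFFFF = 0x1710.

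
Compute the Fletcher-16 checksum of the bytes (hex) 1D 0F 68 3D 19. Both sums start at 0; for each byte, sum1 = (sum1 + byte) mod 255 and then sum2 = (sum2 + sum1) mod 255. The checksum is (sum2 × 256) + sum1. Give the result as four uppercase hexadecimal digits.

9AEA

Running sums (mod 255):
  after byte 0 (1D): sum1=29, sum2=29
  after byte 1 (0F): sum1=44, sum2=73
  after byte 2 (68): sum1=148, sum2=221
  after byte 3 (3D): sum1=209, sum2=175
  after byte 4 (19): sum1=234, sum2=154
Checksum = sum2·256 + sum1 = 154·256 + 234 = 39658 = 0x9AEA.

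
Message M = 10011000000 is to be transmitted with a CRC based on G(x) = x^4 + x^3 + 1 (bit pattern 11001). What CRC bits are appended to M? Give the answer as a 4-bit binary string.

1011

Append 4 zeros: 100110000000000. Divide by 11001 (XOR where the leading bit is 1):
  pos 0: 10011 XOR 11001 = 01010
  pos 1: 10100 XOR 11001 = 01101
  pos 2: 11010 XOR 11001 = 00011
  pos 5: 11000 XOR 11001 = 00001
  pos 9: 10000 XOR 11001 = 01001
  pos 10: 10010 XOR 11001 = 01011
Remainder (last 4 bits) = 1011. This is the CRC / FCS.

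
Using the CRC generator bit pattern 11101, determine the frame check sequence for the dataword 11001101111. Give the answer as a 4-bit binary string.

0110

Append 4 zeros: 110011011110000. Divide by 11101 (XOR where the leading bit is 1):
  pos 0: 11001 XOR 11101 = 00100
  pos 2: 10010 XOR 11101 = 01111
  pos 3: 11111 XOR 11101 = 00010
  pos 6: 10111 XOR 11101 = 01010
  pos 7: 10100 XOR 11101 = 01001
  pos 8: 10010 XOR 11101 = 01111
  pos 9: 11110 XOR 11101 = 00011
Remainder (last 4 bits) = 0110. This is the CRC / FCS.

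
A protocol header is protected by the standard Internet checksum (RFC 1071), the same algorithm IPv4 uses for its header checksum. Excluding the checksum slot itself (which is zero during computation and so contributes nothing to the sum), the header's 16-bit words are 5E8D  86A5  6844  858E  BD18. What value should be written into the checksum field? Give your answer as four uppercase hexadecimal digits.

6FE1

One's-complement addition (fold any carry out of bit 15 back into bit 0):
  0x5E8D + 0x86A5 = 0x0E532
  0xE532 + 0x6844 = 0x14D76 → wrap carry → 0x4D77
  0x4D77 + 0x858E = 0x0D305
  0xD305 + 0xBD18 = 0x1901D → wrap carry → 0x901E
One's-complement sum = 0x901E.
Checksum = ~0x901E & 0xFFFF = 0x6FE1.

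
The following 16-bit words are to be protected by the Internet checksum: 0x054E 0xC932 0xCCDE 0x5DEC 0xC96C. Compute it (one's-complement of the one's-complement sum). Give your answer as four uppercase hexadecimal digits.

One's-complement addition (fold any carry out of bit 15 back into bit 0):
  0x054E + 0xC932 = 0x0CE80
  0xCE80 + 0xCCDE = 0x19B5E → wrap carry → 0x9B5F
  0x9B5F + 0x5DEC = 0x0F94B
  0xF94B + 0xC96C = 0x1C2B7 → wrap carry → 0xC2B8
One's-complement sum = 0xC2B8.
Checksum = ~0xC2B8 & 0xFFFF = 0x3D47.

3D47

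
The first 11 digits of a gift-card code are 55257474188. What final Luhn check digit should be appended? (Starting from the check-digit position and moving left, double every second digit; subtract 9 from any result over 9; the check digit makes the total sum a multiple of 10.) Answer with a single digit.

0

Partial digits right→left: 8 8 1 4 7 4 7 5 2 5 5
Double every second digit counting from the check-digit position (so the 1st, 3rd, 5th, ... of the partial from the right).
  doubled (with −9 where >9): 7 2 5 5 4 1 → sum 24
  kept as-is: 8 4 4 5 5 → sum 26
Total = 24 + 26 = 50.
Check digit = (10 − (50 mod 10)) mod 10 = 0.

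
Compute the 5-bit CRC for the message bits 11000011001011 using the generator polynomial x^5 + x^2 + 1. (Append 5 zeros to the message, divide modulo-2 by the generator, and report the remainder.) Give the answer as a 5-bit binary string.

11011

Append 5 zeros: 1100001100101100000. Divide by 100101 (XOR where the leading bit is 1):
  pos 0: 110000 XOR 100101 = 010101
  pos 1: 101011 XOR 100101 = 001110
  pos 3: 111010 XOR 100101 = 011111
  pos 4: 111110 XOR 100101 = 011011
  pos 5: 110111 XOR 100101 = 010010
  pos 6: 100100 XOR 100101 = 000001
  pos 11: 111000 XOR 100101 = 011101
  pos 12: 111010 XOR 100101 = 011111
  pos 13: 111110 XOR 100101 = 011011
Remainder (last 5 bits) = 11011. This is the CRC / FCS.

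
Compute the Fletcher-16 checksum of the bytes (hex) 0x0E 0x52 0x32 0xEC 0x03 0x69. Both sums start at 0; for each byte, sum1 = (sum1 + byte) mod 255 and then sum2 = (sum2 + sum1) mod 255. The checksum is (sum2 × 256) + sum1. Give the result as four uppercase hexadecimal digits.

Running sums (mod 255):
  after byte 0 (0x0E): sum1=14, sum2=14
  after byte 1 (0x52): sum1=96, sum2=110
  after byte 2 (0x32): sum1=146, sum2=1
  after byte 3 (0xEC): sum1=127, sum2=128
  after byte 4 (0x03): sum1=130, sum2=3
  after byte 5 (0x69): sum1=235, sum2=238
Checksum = sum2·256 + sum1 = 238·256 + 235 = 61163 = 0xEEEB.

EEEB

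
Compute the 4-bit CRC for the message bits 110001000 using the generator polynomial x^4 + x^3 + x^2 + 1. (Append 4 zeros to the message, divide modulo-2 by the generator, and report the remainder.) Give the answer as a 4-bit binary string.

Append 4 zeros: 1100010000000. Divide by 11101 (XOR where the leading bit is 1):
  pos 0: 11000 XOR 11101 = 00101
  pos 2: 10110 XOR 11101 = 01011
  pos 3: 10110 XOR 11101 = 01011
  pos 4: 10110 XOR 11101 = 01011
  pos 5: 10110 XOR 11101 = 01011
  pos 6: 10110 XOR 11101 = 01011
  pos 7: 10110 XOR 11101 = 01011
  pos 8: 10110 XOR 11101 = 01011
Remainder (last 4 bits) = 1011. This is the CRC / FCS.

1011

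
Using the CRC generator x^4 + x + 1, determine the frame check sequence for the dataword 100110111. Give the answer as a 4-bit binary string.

Append 4 zeros: 1001101110000. Divide by 10011 (XOR where the leading bit is 1):
  pos 0: 10011 XOR 10011 = 00000
  pos 6: 11100 XOR 10011 = 01111
  pos 7: 11110 XOR 10011 = 01101
  pos 8: 11010 XOR 10011 = 01001
Remainder (last 4 bits) = 1001. This is the CRC / FCS.

1001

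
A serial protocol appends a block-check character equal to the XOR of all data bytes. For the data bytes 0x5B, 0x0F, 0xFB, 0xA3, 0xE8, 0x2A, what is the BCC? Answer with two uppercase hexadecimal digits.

XOR the bytes together:
  start with 0x5B
  0x5B ⊕ 0x0F = 0x54
  0x54 ⊕ 0xFB = 0xAF
  0xAF ⊕ 0xA3 = 0x0C
  0x0C ⊕ 0xE8 = 0xE4
  0xE4 ⊕ 0x2A = 0xCE

CE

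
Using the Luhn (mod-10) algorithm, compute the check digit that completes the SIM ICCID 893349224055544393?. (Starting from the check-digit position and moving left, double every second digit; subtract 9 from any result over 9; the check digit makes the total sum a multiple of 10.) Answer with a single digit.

Partial digits right→left: 3 9 3 4 4 5 5 5 0 4 2 2 9 4 3 3 9 8
Double every second digit counting from the check-digit position (so the 1st, 3rd, 5th, ... of the partial from the right).
  doubled (with −9 where >9): 6 6 8 1 0 4 9 6 9 → sum 49
  kept as-is: 9 4 5 5 4 2 4 3 8 → sum 44
Total = 49 + 44 = 93.
Check digit = (10 − (93 mod 10)) mod 10 = 7.

7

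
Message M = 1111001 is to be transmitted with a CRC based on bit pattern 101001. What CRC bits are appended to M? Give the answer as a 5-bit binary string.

Append 5 zeros: 111100100000. Divide by 101001 (XOR where the leading bit is 1):
  pos 0: 111100 XOR 101001 = 010101
  pos 1: 101011 XOR 101001 = 000010
  pos 5: 100000 XOR 101001 = 001001
Remainder (last 5 bits) = 10010. This is the CRC / FCS.

10010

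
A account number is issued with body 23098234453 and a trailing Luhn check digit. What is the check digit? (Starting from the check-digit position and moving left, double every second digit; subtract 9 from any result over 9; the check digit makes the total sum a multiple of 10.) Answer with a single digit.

Partial digits right→left: 3 5 4 4 3 2 8 9 0 3 2
Double every second digit counting from the check-digit position (so the 1st, 3rd, 5th, ... of the partial from the right).
  doubled (with −9 where >9): 6 8 6 7 0 4 → sum 31
  kept as-is: 5 4 2 9 3 → sum 23
Total = 31 + 23 = 54.
Check digit = (10 − (54 mod 10)) mod 10 = 6.

6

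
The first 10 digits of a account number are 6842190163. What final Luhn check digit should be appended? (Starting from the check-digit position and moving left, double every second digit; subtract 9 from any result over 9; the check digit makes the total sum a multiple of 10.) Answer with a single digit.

5

Partial digits right→left: 3 6 1 0 9 1 2 4 8 6
Double every second digit counting from the check-digit position (so the 1st, 3rd, 5th, ... of the partial from the right).
  doubled (with −9 where >9): 6 2 9 4 7 → sum 28
  kept as-is: 6 0 1 4 6 → sum 17
Total = 28 + 17 = 45.
Check digit = (10 − (45 mod 10)) mod 10 = 5.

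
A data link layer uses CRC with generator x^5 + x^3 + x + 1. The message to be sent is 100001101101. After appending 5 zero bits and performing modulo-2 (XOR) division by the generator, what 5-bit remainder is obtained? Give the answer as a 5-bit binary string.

Append 5 zeros: 10000110110100000. Divide by 101011 (XOR where the leading bit is 1):
  pos 0: 100001 XOR 101011 = 001010
  pos 2: 101010 XOR 101011 = 000001
  pos 7: 111010 XOR 101011 = 010001
  pos 8: 100010 XOR 101011 = 001001
  pos 10: 100100 XOR 101011 = 001111
Remainder (last 5 bits) = 11110. This is the CRC / FCS.

11110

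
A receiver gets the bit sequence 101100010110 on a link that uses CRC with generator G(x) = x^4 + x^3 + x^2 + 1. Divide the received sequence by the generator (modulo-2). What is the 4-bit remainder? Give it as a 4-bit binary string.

0000

Modulo-2 division of 101100010110 by 11101:
  pos 0: 10110 XOR 11101 = 01011
  pos 1: 10110 XOR 11101 = 01011
  pos 2: 10110 XOR 11101 = 01011
  pos 3: 10111 XOR 11101 = 01010
  pos 4: 10100 XOR 11101 = 01001
  pos 5: 10011 XOR 11101 = 01110
  pos 6: 11101 XOR 11101 = 00000
Remainder = 0000 (zero — the frame passes the CRC check).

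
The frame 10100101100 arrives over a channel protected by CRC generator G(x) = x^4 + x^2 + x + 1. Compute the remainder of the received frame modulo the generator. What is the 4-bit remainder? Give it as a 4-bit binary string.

Modulo-2 division of 10100101100 by 10111:
  pos 0: 10100 XOR 10111 = 00011
  pos 3: 11101 XOR 10111 = 01010
  pos 4: 10101 XOR 10111 = 00010
Remainder = 1000 (nonzero — an error is detected).

1000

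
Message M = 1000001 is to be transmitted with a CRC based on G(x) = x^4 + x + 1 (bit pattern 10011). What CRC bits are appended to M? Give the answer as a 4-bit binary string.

Append 4 zeros: 10000010000. Divide by 10011 (XOR where the leading bit is 1):
  pos 0: 10000 XOR 10011 = 00011
  pos 3: 11010 XOR 10011 = 01001
  pos 4: 10010 XOR 10011 = 00001
Remainder (last 4 bits) = 0100. This is the CRC / FCS.

0100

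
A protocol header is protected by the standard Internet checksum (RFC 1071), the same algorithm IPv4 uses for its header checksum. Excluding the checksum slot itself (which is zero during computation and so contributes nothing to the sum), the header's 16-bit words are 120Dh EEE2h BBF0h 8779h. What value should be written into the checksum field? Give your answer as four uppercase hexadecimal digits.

One's-complement addition (fold any carry out of bit 15 back into bit 0):
  0x120D + 0xEEE2 = 0x100EF → wrap carry → 0x00F0
  0x00F0 + 0xBBF0 = 0x0BCE0
  0xBCE0 + 0x8779 = 0x14459 → wrap carry → 0x445A
One's-complement sum = 0x445A.
Checksum = ~0x445A & 0xFFFF = 0xBBA5.

BBA5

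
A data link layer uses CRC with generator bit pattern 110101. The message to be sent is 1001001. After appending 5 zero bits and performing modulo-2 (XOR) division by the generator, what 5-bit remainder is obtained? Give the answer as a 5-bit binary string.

01101

Append 5 zeros: 100100100000. Divide by 110101 (XOR where the leading bit is 1):
  pos 0: 100100 XOR 110101 = 010001
  pos 1: 100011 XOR 110101 = 010110
  pos 2: 101100 XOR 110101 = 011001
  pos 3: 110010 XOR 110101 = 000111
  pos 6: 111000 XOR 110101 = 001101
Remainder (last 5 bits) = 01101. This is the CRC / FCS.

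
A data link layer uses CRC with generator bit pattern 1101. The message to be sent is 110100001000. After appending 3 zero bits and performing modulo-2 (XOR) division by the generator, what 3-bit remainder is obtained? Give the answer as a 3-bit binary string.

110

Append 3 zeros: 110100001000000. Divide by 1101 (XOR where the leading bit is 1):
  pos 0: 1101 XOR 1101 = 0000
  pos 8: 1000 XOR 1101 = 0101
  pos 9: 1010 XOR 1101 = 0111
  pos 10: 1110 XOR 1101 = 0011
Remainder (last 3 bits) = 110. This is the CRC / FCS.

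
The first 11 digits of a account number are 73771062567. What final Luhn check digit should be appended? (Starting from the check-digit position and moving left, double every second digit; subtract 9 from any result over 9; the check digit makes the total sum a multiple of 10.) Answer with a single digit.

Partial digits right→left: 7 6 5 2 6 0 1 7 7 3 7
Double every second digit counting from the check-digit position (so the 1st, 3rd, 5th, ... of the partial from the right).
  doubled (with −9 where >9): 5 1 3 2 5 5 → sum 21
  kept as-is: 6 2 0 7 3 → sum 18
Total = 21 + 18 = 39.
Check digit = (10 − (39 mod 10)) mod 10 = 1.

1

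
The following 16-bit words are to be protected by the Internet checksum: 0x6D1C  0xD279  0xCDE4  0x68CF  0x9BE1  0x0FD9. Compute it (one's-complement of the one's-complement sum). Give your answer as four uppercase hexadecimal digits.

DDFA

One's-complement addition (fold any carry out of bit 15 back into bit 0):
  0x6D1C + 0xD279 = 0x13F95 → wrap carry → 0x3F96
  0x3F96 + 0xCDE4 = 0x10D7A → wrap carry → 0x0D7B
  0x0D7B + 0x68CF = 0x0764A
  0x764A + 0x9BE1 = 0x1122B → wrap carry → 0x122C
  0x122C + 0x0FD9 = 0x02205
One's-complement sum = 0x2205.
Checksum = ~0x2205 & 0xFFFF = 0xDDFA.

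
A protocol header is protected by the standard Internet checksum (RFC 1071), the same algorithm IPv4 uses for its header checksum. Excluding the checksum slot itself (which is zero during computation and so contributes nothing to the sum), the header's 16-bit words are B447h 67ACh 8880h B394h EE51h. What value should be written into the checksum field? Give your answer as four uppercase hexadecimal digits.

B9A4

One's-complement addition (fold any carry out of bit 15 back into bit 0):
  0xB447 + 0x67AC = 0x11BF3 → wrap carry → 0x1BF4
  0x1BF4 + 0x8880 = 0x0A474
  0xA474 + 0xB394 = 0x15808 → wrap carry → 0x5809
  0x5809 + 0xEE51 = 0x1465A → wrap carry → 0x465B
One's-complement sum = 0x465B.
Checksum = ~0x465B & 0xFFFF = 0xB9A4.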